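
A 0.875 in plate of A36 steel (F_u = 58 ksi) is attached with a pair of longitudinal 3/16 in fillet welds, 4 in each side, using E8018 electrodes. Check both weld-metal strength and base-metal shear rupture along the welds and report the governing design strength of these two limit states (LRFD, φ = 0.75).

E80XX → F_EXX = 80 ksi.
t_e = 0.707 × 0.1875 = 0.1326 in; L = 8 in.
Weld metal: φR_n = 0.75 × 0.6 × 80 × 0.1326 × 8 = 38.18 kips.
Base metal (shear rupture): φR_n = 0.75 × 0.6 × 58 × 0.875 × 8 = 182.7 kips.
Governing: weld metal.

φR_n ≈ 38.2 kips (weld metal governs)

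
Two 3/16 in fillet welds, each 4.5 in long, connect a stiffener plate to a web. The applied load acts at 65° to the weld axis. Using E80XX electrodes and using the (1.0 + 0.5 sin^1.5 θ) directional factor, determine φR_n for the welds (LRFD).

E80XX → F_EXX = 80 ksi.
t_e = 0.707 × 0.1875 = 0.1326 in; A_we = 0.1326 × 9 = 1.193 in².
Directional factor: 1.0 + 0.5 sin^1.5(65°) = 1.431.
F_nw = 0.6 × 80 × 1.431 = 68.71 ksi.
φR_n = 0.75 × 68.71 × 1.193 = 61.48 kips.

φR_n ≈ 61.5 kips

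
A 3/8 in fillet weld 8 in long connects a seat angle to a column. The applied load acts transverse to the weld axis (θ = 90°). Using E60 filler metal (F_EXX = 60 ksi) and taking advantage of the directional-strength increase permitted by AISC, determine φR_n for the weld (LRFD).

t_e = 0.707 × 0.375 = 0.2651 in; A_we = 0.2651 × 8 = 2.121 in².
Directional factor: 1.0 + 0.5 sin^1.5(90°) = 1.5.
F_nw = 0.6 × 60 × 1.5 = 54 ksi.
φR_n = 0.75 × 54 × 2.121 = 85.9 kip.

φR_n ≈ 85.9 kip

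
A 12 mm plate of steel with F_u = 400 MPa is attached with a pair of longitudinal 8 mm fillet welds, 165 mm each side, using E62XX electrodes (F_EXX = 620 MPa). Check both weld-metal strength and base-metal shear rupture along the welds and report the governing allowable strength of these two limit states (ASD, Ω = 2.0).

R_n/Ω ≈ 347 kN (weld metal governs)

t_e = 0.707 × 8 = 5.656 mm; L = 330 mm.
Weld metal: R_n/Ω = (1/2.0) × 0.6 × 620 × 5.656 × 330 × 10⁻³ = 347.2 kN.
Base metal (shear rupture): R_n/Ω = (1/2.0) × 0.6 × 400 × 12 × 330 × 10⁻³ = 475.2 kN.
Governing: weld metal.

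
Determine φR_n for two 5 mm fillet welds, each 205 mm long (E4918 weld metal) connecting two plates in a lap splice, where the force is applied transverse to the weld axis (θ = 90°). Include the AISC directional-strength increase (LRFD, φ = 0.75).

E49XX → F_EXX = 490 MPa.
t_e = 0.707 × 5 = 3.535 mm; A_we = 3.535 × 410 = 1449 mm².
Directional factor: 1.0 + 0.5 sin^1.5(90°) = 1.5.
F_nw = 0.6 × 490 × 1.5 = 441 MPa.
φR_n = 0.75 × 441 × 1449 × 10⁻³ = 479.4 kN.

φR_n ≈ 479 kN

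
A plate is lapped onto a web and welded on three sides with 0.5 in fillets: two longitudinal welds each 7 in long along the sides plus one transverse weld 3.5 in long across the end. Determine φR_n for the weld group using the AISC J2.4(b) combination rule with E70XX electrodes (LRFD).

φR_n ≈ 195 kip

E70XX → F_EXX = 70 ksi.
t_e = 0.707 × 0.5 = 0.3535 in.
R_nwl = 0.6 × 70 × 0.3535 × 14 = 207.9 kip (longitudinal, 2 welds).
R_nwt = 0.6 × 70 × 0.3535 × 3.5 = 51.96 kip (transverse, base value).
(i) R_nwl + R_nwt = 259.8 kip; (ii) 0.85 R_nwl + 1.5 R_nwt = 254.6 kip.
R_n = max = 259.8 kip [governs: (i)]; φR_n = 194.9 kip.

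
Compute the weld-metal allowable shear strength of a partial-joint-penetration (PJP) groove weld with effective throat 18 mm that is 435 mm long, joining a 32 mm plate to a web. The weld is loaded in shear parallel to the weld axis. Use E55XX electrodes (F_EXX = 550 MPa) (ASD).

Effective throat (given) t_e = 18 mm.
A_we = 18 × 435 = 7830 mm².
F_nw = 0.6 F_EXX = 330 MPa.
R_n/Ω = (330 × 7830) / 2.0 × 10⁻³ = 1292 kN.

R_n/Ω ≈ 1290 kN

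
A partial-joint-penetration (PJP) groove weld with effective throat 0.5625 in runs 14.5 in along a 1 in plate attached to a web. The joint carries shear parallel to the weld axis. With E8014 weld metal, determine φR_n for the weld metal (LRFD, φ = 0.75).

E80XX → F_EXX = 80 ksi.
Effective throat (given) t_e = 0.5625 in.
A_we = 0.5625 × 14.5 = 8.156 in².
F_nw = 0.6 F_EXX = 48 ksi.
φR_n = 0.75 × 48 × 8.156 = 293.6 kips.

φR_n ≈ 294 kips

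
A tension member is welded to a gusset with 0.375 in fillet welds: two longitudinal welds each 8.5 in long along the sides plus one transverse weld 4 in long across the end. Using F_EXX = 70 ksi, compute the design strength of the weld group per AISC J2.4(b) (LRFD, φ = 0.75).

t_e = 0.707 × 0.375 = 0.2651 in.
R_nwl = 0.6 × 70 × 0.2651 × 17 = 189.3 kip (longitudinal, 2 welds).
R_nwt = 0.6 × 70 × 0.2651 × 4 = 44.54 kip (transverse, base value).
(i) R_nwl + R_nwt = 233.8 kip; (ii) 0.85 R_nwl + 1.5 R_nwt = 227.7 kip.
R_n = max = 233.8 kip [governs: (i)]; φR_n = 175.4 kip.

φR_n ≈ 175 kip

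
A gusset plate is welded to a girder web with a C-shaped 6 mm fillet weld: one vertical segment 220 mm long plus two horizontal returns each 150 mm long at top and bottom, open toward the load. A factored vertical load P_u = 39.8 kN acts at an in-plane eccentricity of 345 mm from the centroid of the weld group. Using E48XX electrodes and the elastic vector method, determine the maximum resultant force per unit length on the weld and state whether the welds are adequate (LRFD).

E48XX → F_EXX = 480 MPa.
Total weld length L_w = 520 mm. Treat welds as unit-width lines.
Centroid: x̄ = 2×150×75 / 520 = 43.27 mm from the vertical weld.
Polar moment about centroid: J = I_x + I_y = [220³/12 + 2×150×110²] + [220×43.27² + 2(150³/12 + 150×31.73²)] = 5794000 mm³.
Direct shear f_v = P/L_w = 39.8×10³ / 520 = 76.54 N/mm (vertical).
Torsion M = P·e = 39.8×10³ × 345 = 13731000 N·mm.
Critical point at (x, y) = (106.7, 110) from centroid. f_tx = M·y/J = 260.7 N/mm; f_ty = M·x/J = 252.9 N/mm.
Resultant f_max = √[f_tx² + (f_v + f_ty)²] = √[260.7² + (76.54 + 252.9)²] = 420.1 N/mm.
Capacity per unit length: φr_n = 0.75 × 0.6 × 480 × (0.707 × 6) = 916.3 N/mm.
420.1 ≤ 916.3 → adequate.

f_max ≈ 420 N/mm; adequate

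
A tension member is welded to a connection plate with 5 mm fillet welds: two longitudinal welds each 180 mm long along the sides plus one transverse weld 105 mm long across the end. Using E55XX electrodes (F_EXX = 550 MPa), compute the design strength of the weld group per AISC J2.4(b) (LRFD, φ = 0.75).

t_e = 0.707 × 5 = 3.535 mm.
R_nwl = 0.6 × 550 × 3.535 × 360 × 10⁻³ = 420 kN (longitudinal, 2 welds).
R_nwt = 0.6 × 550 × 3.535 × 105 × 10⁻³ = 122.5 kN (transverse, base value).
(i) R_nwl + R_nwt = 542.4 kN; (ii) 0.85 R_nwl + 1.5 R_nwt = 540.7 kN.
R_n = max = 542.4 kN [governs: (i)]; φR_n = 406.8 kN.

φR_n ≈ 407 kN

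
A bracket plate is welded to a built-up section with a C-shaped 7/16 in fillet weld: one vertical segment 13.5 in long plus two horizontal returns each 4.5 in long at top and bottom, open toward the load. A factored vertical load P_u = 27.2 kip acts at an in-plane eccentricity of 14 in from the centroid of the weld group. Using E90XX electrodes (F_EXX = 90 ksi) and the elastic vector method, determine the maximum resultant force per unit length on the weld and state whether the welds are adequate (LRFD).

f_max ≈ 5.11 kip/in; adequate

Total weld length L_w = 22.5 in. Treat welds as unit-width lines.
Centroid: x̄ = 2×4.5×2.25 / 22.5 = 0.9 in from the vertical weld.
Polar moment about centroid: J = I_x + I_y = [13.5³/12 + 2×4.5×6.75²] + [13.5×0.9² + 2(4.5³/12 + 4.5×1.35²)] = 657.6 in³.
Direct shear f_v = P/L_w = 27.2 / 22.5 = 1.209 kip/in (vertical).
Torsion M = P·e = 27.2 × 14 = 380.8 kip·in.
Critical point at (x, y) = (3.6, 6.75) from centroid. f_tx = M·y/J = 3.909 kip/in; f_ty = M·x/J = 2.085 kip/in.
Resultant f_max = √[f_tx² + (f_v + f_ty)²] = √[3.909² + (1.209 + 2.085)²] = 5.111 kip/in.
Capacity per unit length: φr_n = 0.75 × 0.6 × 90 × (0.707 × 0.4375) = 12.53 kip/in.
5.111 ≤ 12.53 → adequate.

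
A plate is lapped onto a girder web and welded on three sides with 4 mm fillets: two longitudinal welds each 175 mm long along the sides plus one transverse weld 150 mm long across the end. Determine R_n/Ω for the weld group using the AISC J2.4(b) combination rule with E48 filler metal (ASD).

R_n/Ω ≈ 213 kN

E48XX → F_EXX = 480 MPa.
t_e = 0.707 × 4 = 2.828 mm.
R_nwl = 0.6 × 480 × 2.828 × 350 × 10⁻³ = 285.1 kN (longitudinal, 2 welds).
R_nwt = 0.6 × 480 × 2.828 × 150 × 10⁻³ = 122.2 kN (transverse, base value).
(i) R_nwl + R_nwt = 407.2 kN; (ii) 0.85 R_nwl + 1.5 R_nwt = 425.6 kN.
R_n = max = 425.6 kN [governs: (ii)]; R_n/Ω = 212.8 kN.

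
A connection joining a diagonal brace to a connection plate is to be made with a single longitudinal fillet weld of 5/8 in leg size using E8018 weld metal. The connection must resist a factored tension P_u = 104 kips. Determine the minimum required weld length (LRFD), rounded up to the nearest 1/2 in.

L = 7 in

E80XX → F_EXX = 80 ksi.
Throat t_e = 0.707 × 0.625 = 0.4419 in.
φr_n = 0.75 × 0.6 × 80 × 0.4419 = 15.91 kips/in.
L_req = P_u / φr_n = 104 / 15.91 = 6.538 in total.
Round up → use L = 7 in.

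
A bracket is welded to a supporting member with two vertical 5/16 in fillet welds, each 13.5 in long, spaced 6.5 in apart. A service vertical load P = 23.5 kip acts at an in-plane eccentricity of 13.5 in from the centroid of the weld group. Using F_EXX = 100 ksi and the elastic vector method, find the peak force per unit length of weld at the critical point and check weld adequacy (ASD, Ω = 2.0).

Total weld length L_w = 27 in. Treat welds as unit-width lines.
Polar moment about centroid: J = 2[d³/12 + d(b/2)²] = 2[13.5³/12 + 13.5×3.25²] = 695.2 in³.
Direct shear f_v = P/L_w = 23.5 / 27 = 0.8704 kip/in (vertical).
Torsion M = P·e = 23.5 × 13.5 = 317.25 kip·in.
Critical point at (x, y) = (3.25, 6.75) from centroid. f_tx = M·y/J = 3.08 kip/in; f_ty = M·x/J = 1.483 kip/in.
Resultant f_max = √[f_tx² + (f_v + f_ty)²] = √[3.08² + (0.8704 + 1.483)²] = 3.876 kip/in.
Capacity per unit length: r_n/Ω = (1/2.0) × 0.6 × 100 × (0.707 × 0.3125) = 6.628 kip/in.
3.876 ≤ 6.628 → adequate.

f_max ≈ 3.88 kip/in; adequate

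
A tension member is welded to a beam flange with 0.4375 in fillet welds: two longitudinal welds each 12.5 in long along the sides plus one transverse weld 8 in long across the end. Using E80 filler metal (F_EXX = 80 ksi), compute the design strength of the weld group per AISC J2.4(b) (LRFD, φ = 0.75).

φR_n ≈ 370 kips

t_e = 0.707 × 0.4375 = 0.3093 in.
R_nwl = 0.6 × 80 × 0.3093 × 25 = 371.2 kips (longitudinal, 2 welds).
R_nwt = 0.6 × 80 × 0.3093 × 8 = 118.8 kips (transverse, base value).
(i) R_nwl + R_nwt = 490 kips; (ii) 0.85 R_nwl + 1.5 R_nwt = 493.7 kips.
R_n = max = 493.7 kips [governs: (ii)]; φR_n = 370.2 kips.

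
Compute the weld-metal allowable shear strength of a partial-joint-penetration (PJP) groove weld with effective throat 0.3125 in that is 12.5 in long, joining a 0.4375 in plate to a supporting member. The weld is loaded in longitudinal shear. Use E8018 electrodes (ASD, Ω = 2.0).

E80XX → F_EXX = 80 ksi.
Effective throat (given) t_e = 0.3125 in.
A_we = 0.3125 × 12.5 = 3.906 in².
F_nw = 0.6 F_EXX = 48 ksi.
R_n/Ω = (48 × 3.906) / 2.0 = 93.75 kip.

R_n/Ω ≈ 93.8 kip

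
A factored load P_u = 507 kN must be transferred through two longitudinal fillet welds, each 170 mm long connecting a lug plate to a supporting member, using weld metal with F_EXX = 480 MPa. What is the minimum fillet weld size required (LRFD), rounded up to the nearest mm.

Total weld length L = 340 mm.
Required throat t_e = P_u / (φ × 0.6 F_EXX × L) = 507 / (0.75 × 0.6 × 480 × 340 × 10⁻³) = 6.904 mm.
Required leg w = t_e / 0.707 = 9.765 mm → use 10 mm.

w = 10 mm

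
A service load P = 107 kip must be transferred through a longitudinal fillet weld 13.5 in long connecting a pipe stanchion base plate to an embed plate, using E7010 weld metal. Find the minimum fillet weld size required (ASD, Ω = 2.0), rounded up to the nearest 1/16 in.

E70XX → F_EXX = 70 ksi.
Total weld length L = 13.5 in.
Required throat t_e = P × Ω / (0.6 F_EXX × L) = 107 × 2.0 / (0.6 × 70 × 13.5) = 0.3774 in.
Required leg w = t_e / 0.707 = 0.5338 in → use 9/16 in.

w = 9/16 in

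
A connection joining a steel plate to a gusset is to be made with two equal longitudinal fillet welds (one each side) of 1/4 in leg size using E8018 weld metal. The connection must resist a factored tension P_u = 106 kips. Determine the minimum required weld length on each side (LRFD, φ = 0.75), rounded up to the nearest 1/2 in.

L = 8.5 in on each side

E80XX → F_EXX = 80 ksi.
Throat t_e = 0.707 × 0.25 = 0.1767 in.
φr_n = 0.75 × 0.6 × 80 × 0.1767 = 6.363 kips/in.
L_req = P_u / φr_n = 106 / 6.363 = 16.66 in total.
Per side: 16.66 / 2 = 8.329 in.
Round up → use L = 8.5 in on each side.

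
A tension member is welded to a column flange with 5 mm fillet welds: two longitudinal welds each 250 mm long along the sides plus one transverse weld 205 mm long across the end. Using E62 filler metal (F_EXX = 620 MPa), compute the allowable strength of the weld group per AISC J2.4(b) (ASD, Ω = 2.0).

t_e = 0.707 × 5 = 3.535 mm.
R_nwl = 0.6 × 620 × 3.535 × 500 × 10⁻³ = 657.5 kN (longitudinal, 2 welds).
R_nwt = 0.6 × 620 × 3.535 × 205 × 10⁻³ = 269.6 kN (transverse, base value).
(i) R_nwl + R_nwt = 927.1 kN; (ii) 0.85 R_nwl + 1.5 R_nwt = 963.3 kN.
R_n = max = 963.3 kN [governs: (ii)]; R_n/Ω = 481.6 kN.

R_n/Ω ≈ 482 kN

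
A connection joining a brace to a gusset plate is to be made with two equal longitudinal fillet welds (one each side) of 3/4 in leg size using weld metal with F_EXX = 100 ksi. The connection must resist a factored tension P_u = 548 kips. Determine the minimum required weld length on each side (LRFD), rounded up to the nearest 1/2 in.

Throat t_e = 0.707 × 0.75 = 0.5302 in.
φr_n = 0.75 × 0.6 × 100 × 0.5302 = 23.86 kips/in.
L_req = P_u / φr_n = 548 / 23.86 = 22.97 in total.
Per side: 22.97 / 2 = 11.48 in.
Round up → use L = 11.5 in on each side.

L = 11.5 in on each side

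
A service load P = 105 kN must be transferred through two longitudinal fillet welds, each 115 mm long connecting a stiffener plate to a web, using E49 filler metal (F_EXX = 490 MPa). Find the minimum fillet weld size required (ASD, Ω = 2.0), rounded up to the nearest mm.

w = 5 mm

Total weld length L = 230 mm.
Required throat t_e = P × Ω / (0.6 F_EXX × L) = 105 × 2.0 / (0.6 × 490 × 230 × 10⁻³) = 3.106 mm.
Required leg w = t_e / 0.707 = 4.393 mm → use 5 mm.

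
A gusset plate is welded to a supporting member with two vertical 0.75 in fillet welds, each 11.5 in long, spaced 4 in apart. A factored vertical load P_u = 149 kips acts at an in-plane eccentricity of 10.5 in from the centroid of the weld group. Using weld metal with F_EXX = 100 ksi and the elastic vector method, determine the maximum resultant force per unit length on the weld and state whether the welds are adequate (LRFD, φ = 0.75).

Total weld length L_w = 23 in. Treat welds as unit-width lines.
Polar moment about centroid: J = 2[d³/12 + d(b/2)²] = 2[11.5³/12 + 11.5×2²] = 345.5 in³.
Direct shear f_v = P/L_w = 149 / 23 = 6.478 kip/in (vertical).
Torsion M = P·e = 149 × 10.5 = 1564.5 kip·in.
Critical point at (x, y) = (2, 5.75) from centroid. f_tx = M·y/J = 26.04 kip/in; f_ty = M·x/J = 9.057 kip/in.
Resultant f_max = √[f_tx² + (f_v + f_ty)²] = √[26.04² + (6.478 + 9.057)²] = 30.32 kip/in.
Capacity per unit length: φr_n = 0.75 × 0.6 × 100 × (0.707 × 0.75) = 23.86 kip/in.
30.32 > 23.86 → NOT adequate.

f_max ≈ 30.3 kip/in; NOT adequate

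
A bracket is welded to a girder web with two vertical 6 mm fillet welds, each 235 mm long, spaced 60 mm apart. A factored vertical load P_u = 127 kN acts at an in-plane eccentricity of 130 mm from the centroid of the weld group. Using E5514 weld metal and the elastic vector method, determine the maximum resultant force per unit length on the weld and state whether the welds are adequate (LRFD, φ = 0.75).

E55XX → F_EXX = 550 MPa.
Total weld length L_w = 470 mm. Treat welds as unit-width lines.
Polar moment about centroid: J = 2[d³/12 + d(b/2)²] = 2[235³/12 + 235×30²] = 2586000 mm³.
Direct shear f_v = P/L_w = 127×10³ / 470 = 270.2 N/mm (vertical).
Torsion M = P·e = 127×10³ × 130 = 16510000 N·mm.
Critical point at (x, y) = (30, 117.5) from centroid. f_tx = M·y/J = 750.2 N/mm; f_ty = M·x/J = 191.5 N/mm.
Resultant f_max = √[f_tx² + (f_v + f_ty)²] = √[750.2² + (270.2 + 191.5)²] = 880.9 N/mm.
Capacity per unit length: φr_n = 0.75 × 0.6 × 550 × (0.707 × 6) = 1050 N/mm.
880.9 ≤ 1050 → adequate.

f_max ≈ 881 N/mm; adequate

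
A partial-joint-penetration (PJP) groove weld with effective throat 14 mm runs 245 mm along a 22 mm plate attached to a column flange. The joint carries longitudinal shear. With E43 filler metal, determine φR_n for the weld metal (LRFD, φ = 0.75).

φR_n ≈ 664 kN

E43XX → F_EXX = 430 MPa.
Effective throat (given) t_e = 14 mm.
A_we = 14 × 245 = 3430 mm².
F_nw = 0.6 F_EXX = 258 MPa.
φR_n = 0.75 × 258 × 3430 × 10⁻³ = 663.7 kN.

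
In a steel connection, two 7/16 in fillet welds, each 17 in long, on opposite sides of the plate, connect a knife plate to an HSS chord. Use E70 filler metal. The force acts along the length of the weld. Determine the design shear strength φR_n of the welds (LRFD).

E70XX → F_EXX = 70 ksi.
Effective throat t_e = 0.707 × 0.4375 = 0.3093 in.
Total length L = 34 in; A_we = 0.3093 × 34 = 10.52 in².
F_nw = 0.6 F_EXX = 0.6 × 70 = 42 ksi.
φR_n = 0.75 × 42 × 10.52 = 331.3 kip.

φR_n ≈ 331 kip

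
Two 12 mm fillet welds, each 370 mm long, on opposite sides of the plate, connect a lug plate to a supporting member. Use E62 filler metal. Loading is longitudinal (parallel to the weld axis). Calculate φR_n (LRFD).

φR_n ≈ 1750 kN

E62XX → F_EXX = 620 MPa.
Effective throat t_e = 0.707 × 12 = 8.484 mm.
Total length L = 740 mm; A_we = 8.484 × 740 = 6278 mm².
F_nw = 0.6 F_EXX = 0.6 × 620 = 372 MPa.
φR_n = 0.75 × 372 × 6278 × 10⁻³ = 1752 kN.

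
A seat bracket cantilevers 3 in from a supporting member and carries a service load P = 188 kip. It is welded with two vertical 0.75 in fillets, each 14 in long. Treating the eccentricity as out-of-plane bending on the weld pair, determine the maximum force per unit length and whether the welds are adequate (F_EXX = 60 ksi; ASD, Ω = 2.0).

L_w = 2 × 14 = 28 in; section modulus (unit throat) S = 2 × L²/6 = 65.33 in².
Direct shear f_v = P/L_w = 188/28 = 6.714 kip/in.
Moment M = P × e = 188 × 3 = 564 kip·in; bending f_b = M/S = 8.633 kip/in.
f_max = √(f_v² + f_b²) = √(6.714² + 8.633²) = 10.94 kip/in.
r_n/Ω = (1/2.0) × 0.6 × 60 × (0.707 × 0.75) = 9.544 kip/in → NOT adequate.

f_max ≈ 10.9 kip/in; NOT adequate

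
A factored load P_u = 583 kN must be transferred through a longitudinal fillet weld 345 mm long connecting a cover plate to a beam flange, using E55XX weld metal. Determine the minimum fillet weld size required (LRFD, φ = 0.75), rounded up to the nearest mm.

E55XX → F_EXX = 550 MPa.
Total weld length L = 345 mm.
Required throat t_e = P_u / (φ × 0.6 F_EXX × L) = 583 / (0.75 × 0.6 × 550 × 345 × 10⁻³) = 6.828 mm.
Required leg w = t_e / 0.707 = 9.657 mm → use 10 mm.

w = 10 mm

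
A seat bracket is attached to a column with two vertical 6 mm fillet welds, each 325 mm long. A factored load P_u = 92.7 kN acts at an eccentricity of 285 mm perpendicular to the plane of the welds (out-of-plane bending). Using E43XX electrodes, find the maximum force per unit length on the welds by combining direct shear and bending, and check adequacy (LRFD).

E43XX → F_EXX = 430 MPa.
L_w = 2 × 325 = 650 mm; section modulus (unit throat) S = 2 × L²/6 = 35210 mm².
Direct shear f_v = P/L_w = 92.7×10³/650 = 142.6 N/mm.
Moment M = P × e = 92.7×10³ × 285 = 26420000 N·mm; bending f_b = M/S = 750.4 N/mm.
f_max = √(f_v² + f_b²) = √(142.6² + 750.4²) = 763.8 N/mm.
φr_n = 0.75 × 0.6 × 430 × (0.707 × 6) = 820.8 N/mm → adequate.

f_max ≈ 764 N/mm; adequate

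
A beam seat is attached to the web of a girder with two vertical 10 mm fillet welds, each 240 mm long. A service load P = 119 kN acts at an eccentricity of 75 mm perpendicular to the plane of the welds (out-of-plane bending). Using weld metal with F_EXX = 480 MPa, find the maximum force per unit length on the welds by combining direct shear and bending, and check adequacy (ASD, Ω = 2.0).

f_max ≈ 527 N/mm; adequate

L_w = 2 × 240 = 480 mm; section modulus (unit throat) S = 2 × L²/6 = 19200 mm².
Direct shear f_v = P/L_w = 119×10³/480 = 247.9 N/mm.
Moment M = P × e = 119×10³ × 75 = 8925000 N·mm; bending f_b = M/S = 464.8 N/mm.
f_max = √(f_v² + f_b²) = √(247.9² + 464.8²) = 526.8 N/mm.
r_n/Ω = (1/2.0) × 0.6 × 480 × (0.707 × 10) = 1018 N/mm → adequate.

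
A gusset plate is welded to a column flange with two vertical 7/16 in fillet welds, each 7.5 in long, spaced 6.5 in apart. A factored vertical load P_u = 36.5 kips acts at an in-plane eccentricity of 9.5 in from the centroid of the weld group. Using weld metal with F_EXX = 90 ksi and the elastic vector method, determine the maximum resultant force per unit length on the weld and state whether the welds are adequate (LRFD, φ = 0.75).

f_max ≈ 9.3 kip/in; adequate

Total weld length L_w = 15 in. Treat welds as unit-width lines.
Polar moment about centroid: J = 2[d³/12 + d(b/2)²] = 2[7.5³/12 + 7.5×3.25²] = 228.8 in³.
Direct shear f_v = P/L_w = 36.5 / 15 = 2.433 kip/in (vertical).
Torsion M = P·e = 36.5 × 9.5 = 346.75 kip·in.
Critical point at (x, y) = (3.25, 3.75) from centroid. f_tx = M·y/J = 5.684 kip/in; f_ty = M·x/J = 4.927 kip/in.
Resultant f_max = √[f_tx² + (f_v + f_ty)²] = √[5.684² + (2.433 + 4.927)²] = 9.299 kip/in.
Capacity per unit length: φr_n = 0.75 × 0.6 × 90 × (0.707 × 0.4375) = 12.53 kip/in.
9.299 ≤ 12.53 → adequate.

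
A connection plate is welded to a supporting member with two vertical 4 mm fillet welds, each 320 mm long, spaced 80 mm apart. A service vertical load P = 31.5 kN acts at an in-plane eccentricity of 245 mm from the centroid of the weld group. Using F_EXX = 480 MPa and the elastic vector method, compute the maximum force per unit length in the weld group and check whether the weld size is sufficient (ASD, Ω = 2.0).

f_max ≈ 214 N/mm; adequate

Total weld length L_w = 640 mm. Treat welds as unit-width lines.
Polar moment about centroid: J = 2[d³/12 + d(b/2)²] = 2[320³/12 + 320×40²] = 6485000 mm³.
Direct shear f_v = P/L_w = 31.5×10³ / 640 = 49.22 N/mm (vertical).
Torsion M = P·e = 31.5×10³ × 245 = 7717500 N·mm.
Critical point at (x, y) = (40, 160) from centroid. f_tx = M·y/J = 190.4 N/mm; f_ty = M·x/J = 47.6 N/mm.
Resultant f_max = √[f_tx² + (f_v + f_ty)²] = √[190.4² + (49.22 + 47.6)²] = 213.6 N/mm.
Capacity per unit length: r_n/Ω = (1/2.0) × 0.6 × 480 × (0.707 × 4) = 407.2 N/mm.
213.6 ≤ 407.2 → adequate.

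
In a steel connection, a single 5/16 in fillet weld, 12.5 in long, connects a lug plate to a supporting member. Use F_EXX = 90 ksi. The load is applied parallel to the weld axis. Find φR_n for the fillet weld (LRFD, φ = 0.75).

φR_n ≈ 112 kip

Effective throat t_e = 0.707 × 0.3125 = 0.2209 in.
Total length L = 12.5 in; A_we = 0.2209 × 12.5 = 2.762 in².
F_nw = 0.6 F_EXX = 0.6 × 90 = 54 ksi.
φR_n = 0.75 × 54 × 2.762 = 111.8 kip.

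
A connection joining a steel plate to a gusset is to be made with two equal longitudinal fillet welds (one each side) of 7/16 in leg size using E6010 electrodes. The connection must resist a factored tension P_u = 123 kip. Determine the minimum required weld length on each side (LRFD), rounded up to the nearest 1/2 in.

E60XX → F_EXX = 60 ksi.
Throat t_e = 0.707 × 0.4375 = 0.3093 in.
φr_n = 0.75 × 0.6 × 60 × 0.3093 = 8.351 kip/in.
L_req = P_u / φr_n = 123 / 8.351 = 14.73 in total.
Per side: 14.73 / 2 = 7.364 in.
Round up → use L = 7.5 in on each side.

L = 7.5 in on each side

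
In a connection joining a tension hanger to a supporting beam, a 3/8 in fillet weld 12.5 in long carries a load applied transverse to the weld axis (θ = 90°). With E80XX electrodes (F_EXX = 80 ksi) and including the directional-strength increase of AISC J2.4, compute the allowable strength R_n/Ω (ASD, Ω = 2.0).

t_e = 0.707 × 0.375 = 0.2651 in; A_we = 0.2651 × 12.5 = 3.314 in².
Directional factor: 1.0 + 0.5 sin^1.5(90°) = 1.5.
F_nw = 0.6 × 80 × 1.5 = 72 ksi.
R_n/Ω = (72 × 3.314) / 2.0 = 119.3 kips.

R_n/Ω ≈ 119 kips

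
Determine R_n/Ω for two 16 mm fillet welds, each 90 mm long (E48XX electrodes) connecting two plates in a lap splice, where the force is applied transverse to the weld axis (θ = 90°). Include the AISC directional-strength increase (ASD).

E48XX → F_EXX = 480 MPa.
t_e = 0.707 × 16 = 11.31 mm; A_we = 11.31 × 180 = 2036 mm².
Directional factor: 1.0 + 0.5 sin^1.5(90°) = 1.5.
F_nw = 0.6 × 480 × 1.5 = 432 MPa.
R_n/Ω = (432 × 2036) / 2.0 × 10⁻³ = 439.8 kN.

R_n/Ω ≈ 440 kN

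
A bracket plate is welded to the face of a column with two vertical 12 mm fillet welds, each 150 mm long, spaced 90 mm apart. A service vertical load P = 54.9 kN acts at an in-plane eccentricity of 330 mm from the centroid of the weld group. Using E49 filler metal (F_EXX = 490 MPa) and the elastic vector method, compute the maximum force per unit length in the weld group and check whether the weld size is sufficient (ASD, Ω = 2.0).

Total weld length L_w = 300 mm. Treat welds as unit-width lines.
Polar moment about centroid: J = 2[d³/12 + d(b/2)²] = 2[150³/12 + 150×45²] = 1170000 mm³.
Direct shear f_v = P/L_w = 54.9×10³ / 300 = 183 N/mm (vertical).
Torsion M = P·e = 54.9×10³ × 330 = 18117000 N·mm.
Critical point at (x, y) = (45, 75) from centroid. f_tx = M·y/J = 1161 N/mm; f_ty = M·x/J = 696.8 N/mm.
Resultant f_max = √[f_tx² + (f_v + f_ty)²] = √[1161² + (183 + 696.8)²] = 1457 N/mm.
Capacity per unit length: r_n/Ω = (1/2.0) × 0.6 × 490 × (0.707 × 12) = 1247 N/mm.
1457 > 1247 → NOT adequate.

f_max ≈ 1460 N/mm; NOT adequate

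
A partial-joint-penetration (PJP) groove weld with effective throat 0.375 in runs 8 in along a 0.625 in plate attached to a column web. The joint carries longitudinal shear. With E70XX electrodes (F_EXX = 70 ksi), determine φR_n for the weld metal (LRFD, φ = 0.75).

Effective throat (given) t_e = 0.375 in.
A_we = 0.375 × 8 = 3 in².
F_nw = 0.6 F_EXX = 42 ksi.
φR_n = 0.75 × 42 × 3 = 94.5 kip.

φR_n ≈ 94.5 kip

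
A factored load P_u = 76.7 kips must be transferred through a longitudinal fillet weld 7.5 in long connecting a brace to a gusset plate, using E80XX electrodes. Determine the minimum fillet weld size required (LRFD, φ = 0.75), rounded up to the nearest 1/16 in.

w = 7/16 in

E80XX → F_EXX = 80 ksi.
Total weld length L = 7.5 in.
Required throat t_e = P_u / (φ × 0.6 F_EXX × L) = 76.7 / (0.75 × 0.6 × 80 × 7.5) = 0.2841 in.
Required leg w = t_e / 0.707 = 0.4018 in → use 7/16 in.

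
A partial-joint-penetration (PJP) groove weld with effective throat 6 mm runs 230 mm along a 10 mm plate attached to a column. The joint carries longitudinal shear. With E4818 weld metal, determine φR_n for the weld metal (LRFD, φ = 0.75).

φR_n ≈ 298 kN

E48XX → F_EXX = 480 MPa.
Effective throat (given) t_e = 6 mm.
A_we = 6 × 230 = 1380 mm².
F_nw = 0.6 F_EXX = 288 MPa.
φR_n = 0.75 × 288 × 1380 × 10⁻³ = 298.1 kN.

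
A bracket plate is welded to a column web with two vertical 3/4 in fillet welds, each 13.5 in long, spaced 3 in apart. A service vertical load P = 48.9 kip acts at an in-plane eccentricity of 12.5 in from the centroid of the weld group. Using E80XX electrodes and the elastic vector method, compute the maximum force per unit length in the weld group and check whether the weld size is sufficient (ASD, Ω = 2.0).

E80XX → F_EXX = 80 ksi.
Total weld length L_w = 27 in. Treat welds as unit-width lines.
Polar moment about centroid: J = 2[d³/12 + d(b/2)²] = 2[13.5³/12 + 13.5×1.5²] = 470.8 in³.
Direct shear f_v = P/L_w = 48.9 / 27 = 1.811 kip/in (vertical).
Torsion M = P·e = 48.9 × 12.5 = 611.25 kip·in.
Critical point at (x, y) = (1.5, 6.75) from centroid. f_tx = M·y/J = 8.763 kip/in; f_ty = M·x/J = 1.947 kip/in.
Resultant f_max = √[f_tx² + (f_v + f_ty)²] = √[8.763² + (1.811 + 1.947)²] = 9.535 kip/in.
Capacity per unit length: r_n/Ω = (1/2.0) × 0.6 × 80 × (0.707 × 0.75) = 12.73 kip/in.
9.535 ≤ 12.73 → adequate.

f_max ≈ 9.54 kip/in; adequate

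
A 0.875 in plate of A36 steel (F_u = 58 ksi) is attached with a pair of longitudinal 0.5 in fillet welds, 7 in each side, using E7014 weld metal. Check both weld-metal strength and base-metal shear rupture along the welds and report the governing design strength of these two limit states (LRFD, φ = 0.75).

E70XX → F_EXX = 70 ksi.
t_e = 0.707 × 0.5 = 0.3535 in; L = 14 in.
Weld metal: φR_n = 0.75 × 0.6 × 70 × 0.3535 × 14 = 155.9 kips.
Base metal (shear rupture): φR_n = 0.75 × 0.6 × 58 × 0.875 × 14 = 319.7 kips.
Governing: weld metal.

φR_n ≈ 156 kips (weld metal governs)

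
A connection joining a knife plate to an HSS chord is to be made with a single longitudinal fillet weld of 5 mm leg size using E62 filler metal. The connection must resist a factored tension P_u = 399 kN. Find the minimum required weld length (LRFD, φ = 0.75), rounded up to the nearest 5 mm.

E62XX → F_EXX = 620 MPa.
Throat t_e = 0.707 × 5 = 3.535 mm.
φr_n = 0.75 × 0.6 × 620 × 3.535 × 10⁻³ = 0.9863 kN/mm.
L_req = P_u / φr_n = 399 / 0.9863 = 404.6 mm total.
Round up → use L = 405 mm.

L = 405 mm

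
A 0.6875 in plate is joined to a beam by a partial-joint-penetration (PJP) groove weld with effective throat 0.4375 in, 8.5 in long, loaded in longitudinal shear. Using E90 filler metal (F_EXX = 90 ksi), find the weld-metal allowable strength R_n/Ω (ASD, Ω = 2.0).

R_n/Ω ≈ 100 kips

Effective throat (given) t_e = 0.4375 in.
A_we = 0.4375 × 8.5 = 3.719 in².
F_nw = 0.6 F_EXX = 54 ksi.
R_n/Ω = (54 × 3.719) / 2.0 = 100.4 kips.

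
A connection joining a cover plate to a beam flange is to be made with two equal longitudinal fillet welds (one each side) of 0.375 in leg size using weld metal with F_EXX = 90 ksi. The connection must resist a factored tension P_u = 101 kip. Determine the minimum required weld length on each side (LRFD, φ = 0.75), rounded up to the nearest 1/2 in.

Throat t_e = 0.707 × 0.375 = 0.2651 in.
φr_n = 0.75 × 0.6 × 90 × 0.2651 = 10.74 kip/in.
L_req = P_u / φr_n = 101 / 10.74 = 9.406 in total.
Per side: 9.406 / 2 = 4.703 in.
Round up → use L = 5 in on each side.

L = 5 in on each side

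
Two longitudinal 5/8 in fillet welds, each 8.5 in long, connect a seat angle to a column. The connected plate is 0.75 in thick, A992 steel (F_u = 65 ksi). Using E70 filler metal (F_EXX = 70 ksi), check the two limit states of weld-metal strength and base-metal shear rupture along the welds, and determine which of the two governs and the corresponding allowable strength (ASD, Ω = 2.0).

t_e = 0.707 × 0.625 = 0.4419 in; L = 17 in.
Weld metal: R_n/Ω = (1/2.0) × 0.6 × 70 × 0.4419 × 17 = 157.7 kips.
Base metal (shear rupture): R_n/Ω = (1/2.0) × 0.6 × 65 × 0.75 × 17 = 248.6 kips.
Governing: weld metal.

R_n/Ω ≈ 158 kips (weld metal governs)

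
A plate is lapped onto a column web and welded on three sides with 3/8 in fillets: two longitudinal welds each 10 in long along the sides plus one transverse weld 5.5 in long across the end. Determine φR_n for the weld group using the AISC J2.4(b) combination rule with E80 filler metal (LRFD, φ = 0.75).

φR_n ≈ 243 kips

E80XX → F_EXX = 80 ksi.
t_e = 0.707 × 0.375 = 0.2651 in.
R_nwl = 0.6 × 80 × 0.2651 × 20 = 254.5 kips (longitudinal, 2 welds).
R_nwt = 0.6 × 80 × 0.2651 × 5.5 = 69.99 kips (transverse, base value).
(i) R_nwl + R_nwt = 324.5 kips; (ii) 0.85 R_nwl + 1.5 R_nwt = 321.3 kips.
R_n = max = 324.5 kips [governs: (i)]; φR_n = 243.4 kips.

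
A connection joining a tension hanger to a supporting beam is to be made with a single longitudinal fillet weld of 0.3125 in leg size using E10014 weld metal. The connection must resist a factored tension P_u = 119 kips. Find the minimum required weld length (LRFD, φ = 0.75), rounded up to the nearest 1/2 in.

E100XX → F_EXX = 100 ksi.
Throat t_e = 0.707 × 0.3125 = 0.2209 in.
φr_n = 0.75 × 0.6 × 100 × 0.2209 = 9.942 kips/in.
L_req = P_u / φr_n = 119 / 9.942 = 11.97 in total.
Round up → use L = 12 in.

L = 12 in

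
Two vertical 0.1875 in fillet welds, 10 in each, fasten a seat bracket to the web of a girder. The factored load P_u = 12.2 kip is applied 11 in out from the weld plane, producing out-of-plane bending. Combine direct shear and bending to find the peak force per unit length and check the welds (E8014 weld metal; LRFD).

f_max ≈ 4.07 kip/in; adequate

E80XX → F_EXX = 80 ksi.
L_w = 2 × 10 = 20 in; section modulus (unit throat) S = 2 × L²/6 = 33.33 in².
Direct shear f_v = P/L_w = 12.2/20 = 0.61 kip/in.
Moment M = P × e = 12.2 × 11 = 134.2 kip·in; bending f_b = M/S = 4.026 kip/in.
f_max = √(f_v² + f_b²) = √(0.61² + 4.026²) = 4.072 kip/in.
φr_n = 0.75 × 0.6 × 80 × (0.707 × 0.1875) = 4.772 kip/in → adequate.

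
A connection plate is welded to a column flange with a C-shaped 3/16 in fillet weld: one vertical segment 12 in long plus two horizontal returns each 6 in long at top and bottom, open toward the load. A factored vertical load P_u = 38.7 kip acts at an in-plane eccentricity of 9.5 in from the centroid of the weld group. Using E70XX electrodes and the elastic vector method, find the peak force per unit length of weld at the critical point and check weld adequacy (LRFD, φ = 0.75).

E70XX → F_EXX = 70 ksi.
Total weld length L_w = 24 in. Treat welds as unit-width lines.
Centroid: x̄ = 2×6×3 / 24 = 1.5 in from the vertical weld.
Polar moment about centroid: J = I_x + I_y = [12³/12 + 2×6×6²] + [12×1.5² + 2(6³/12 + 6×1.5²)] = 666 in³.
Direct shear f_v = P/L_w = 38.7 / 24 = 1.613 kip/in (vertical).
Torsion M = P·e = 38.7 × 9.5 = 367.65 kip·in.
Critical point at (x, y) = (4.5, 6) from centroid. f_tx = M·y/J = 3.312 kip/in; f_ty = M·x/J = 2.484 kip/in.
Resultant f_max = √[f_tx² + (f_v + f_ty)²] = √[3.312² + (1.613 + 2.484)²] = 5.268 kip/in.
Capacity per unit length: φr_n = 0.75 × 0.6 × 70 × (0.707 × 0.1875) = 4.176 kip/in.
5.268 > 4.176 → NOT adequate.

f_max ≈ 5.27 kip/in; NOT adequate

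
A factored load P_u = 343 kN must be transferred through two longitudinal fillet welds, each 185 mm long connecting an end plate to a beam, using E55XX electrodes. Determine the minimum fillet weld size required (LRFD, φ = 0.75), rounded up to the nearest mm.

w = 6 mm

E55XX → F_EXX = 550 MPa.
Total weld length L = 370 mm.
Required throat t_e = P_u / (φ × 0.6 F_EXX × L) = 343 / (0.75 × 0.6 × 550 × 370 × 10⁻³) = 3.746 mm.
Required leg w = t_e / 0.707 = 5.298 mm → use 6 mm.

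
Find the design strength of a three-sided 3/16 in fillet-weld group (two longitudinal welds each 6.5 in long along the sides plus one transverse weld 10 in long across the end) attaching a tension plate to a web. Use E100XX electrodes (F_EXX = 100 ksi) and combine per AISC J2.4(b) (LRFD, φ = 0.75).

φR_n ≈ 155 kips

t_e = 0.707 × 0.1875 = 0.1326 in.
R_nwl = 0.6 × 100 × 0.1326 × 13 = 103.4 kips (longitudinal, 2 welds).
R_nwt = 0.6 × 100 × 0.1326 × 10 = 79.54 kips (transverse, base value).
(i) R_nwl + R_nwt = 182.9 kips; (ii) 0.85 R_nwl + 1.5 R_nwt = 207.2 kips.
R_n = max = 207.2 kips [governs: (ii)]; φR_n = 155.4 kips.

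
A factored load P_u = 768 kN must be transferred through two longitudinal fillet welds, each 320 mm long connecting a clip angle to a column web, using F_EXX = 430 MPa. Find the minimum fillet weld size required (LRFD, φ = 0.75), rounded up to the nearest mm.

w = 9 mm

Total weld length L = 640 mm.
Required throat t_e = P_u / (φ × 0.6 F_EXX × L) = 768 / (0.75 × 0.6 × 430 × 640 × 10⁻³) = 6.202 mm.
Required leg w = t_e / 0.707 = 8.772 mm → use 9 mm.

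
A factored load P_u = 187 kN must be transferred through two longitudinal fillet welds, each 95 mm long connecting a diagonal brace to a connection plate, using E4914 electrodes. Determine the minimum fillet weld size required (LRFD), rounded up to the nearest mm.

w = 7 mm

E49XX → F_EXX = 490 MPa.
Total weld length L = 190 mm.
Required throat t_e = P_u / (φ × 0.6 F_EXX × L) = 187 / (0.75 × 0.6 × 490 × 190 × 10⁻³) = 4.464 mm.
Required leg w = t_e / 0.707 = 6.313 mm → use 7 mm.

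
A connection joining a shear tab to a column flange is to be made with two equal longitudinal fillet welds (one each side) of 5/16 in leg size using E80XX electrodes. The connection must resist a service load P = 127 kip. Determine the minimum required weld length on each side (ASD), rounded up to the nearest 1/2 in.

E80XX → F_EXX = 80 ksi.
Throat t_e = 0.707 × 0.3125 = 0.2209 in.
r_n/Ω = (0.6 × 80 × 0.2209) / 2.0 = 5.302 kip/in.
L_req = P / (r_n/Ω) = 127 / 5.302 = 23.95 in total.
Per side: 23.95 / 2 = 11.98 in.
Round up → use L = 12 in on each side.

L = 12 in on each side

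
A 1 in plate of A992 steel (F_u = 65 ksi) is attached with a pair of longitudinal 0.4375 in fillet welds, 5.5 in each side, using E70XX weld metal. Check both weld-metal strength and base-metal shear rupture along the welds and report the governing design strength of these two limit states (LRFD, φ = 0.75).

E70XX → F_EXX = 70 ksi.
t_e = 0.707 × 0.4375 = 0.3093 in; L = 11 in.
Weld metal: φR_n = 0.75 × 0.6 × 70 × 0.3093 × 11 = 107.2 kips.
Base metal (shear rupture): φR_n = 0.75 × 0.6 × 65 × 1 × 11 = 321.8 kips.
Governing: weld metal.

φR_n ≈ 107 kips (weld metal governs)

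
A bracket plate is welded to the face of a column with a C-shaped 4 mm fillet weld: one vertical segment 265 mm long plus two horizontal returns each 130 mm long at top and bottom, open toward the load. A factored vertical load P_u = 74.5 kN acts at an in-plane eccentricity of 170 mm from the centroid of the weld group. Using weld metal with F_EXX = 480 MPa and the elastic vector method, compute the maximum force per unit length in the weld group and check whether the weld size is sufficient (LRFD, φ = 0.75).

Total weld length L_w = 525 mm. Treat welds as unit-width lines.
Centroid: x̄ = 2×130×65 / 525 = 32.19 mm from the vertical weld.
Polar moment about centroid: J = I_x + I_y = [265³/12 + 2×130×132.5²] + [265×32.19² + 2(130³/12 + 130×32.81²)] = 7036000 mm³.
Direct shear f_v = P/L_w = 74.5×10³ / 525 = 141.9 N/mm (vertical).
Torsion M = P·e = 74.5×10³ × 170 = 12665000 N·mm.
Critical point at (x, y) = (97.81, 132.5) from centroid. f_tx = M·y/J = 238.5 N/mm; f_ty = M·x/J = 176.1 N/mm.
Resultant f_max = √[f_tx² + (f_v + f_ty)²] = √[238.5² + (141.9 + 176.1)²] = 397.5 N/mm.
Capacity per unit length: φr_n = 0.75 × 0.6 × 480 × (0.707 × 4) = 610.8 N/mm.
397.5 ≤ 610.8 → adequate.

f_max ≈ 397 N/mm; adequate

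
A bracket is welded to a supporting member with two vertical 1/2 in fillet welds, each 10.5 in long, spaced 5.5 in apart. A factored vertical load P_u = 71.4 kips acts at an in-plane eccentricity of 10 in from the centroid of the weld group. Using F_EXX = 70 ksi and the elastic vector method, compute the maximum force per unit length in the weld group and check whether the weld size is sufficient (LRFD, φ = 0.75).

f_max ≈ 13.9 kip/in; NOT adequate

Total weld length L_w = 21 in. Treat welds as unit-width lines.
Polar moment about centroid: J = 2[d³/12 + d(b/2)²] = 2[10.5³/12 + 10.5×2.75²] = 351.8 in³.
Direct shear f_v = P/L_w = 71.4 / 21 = 3.4 kip/in (vertical).
Torsion M = P·e = 71.4 × 10 = 714 kip·in.
Critical point at (x, y) = (2.75, 5.25) from centroid. f_tx = M·y/J = 10.66 kip/in; f_ty = M·x/J = 5.582 kip/in.
Resultant f_max = √[f_tx² + (f_v + f_ty)²] = √[10.66² + (3.4 + 5.582)²] = 13.94 kip/in.
Capacity per unit length: φr_n = 0.75 × 0.6 × 70 × (0.707 × 0.5) = 11.14 kip/in.
13.94 > 11.14 → NOT adequate.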